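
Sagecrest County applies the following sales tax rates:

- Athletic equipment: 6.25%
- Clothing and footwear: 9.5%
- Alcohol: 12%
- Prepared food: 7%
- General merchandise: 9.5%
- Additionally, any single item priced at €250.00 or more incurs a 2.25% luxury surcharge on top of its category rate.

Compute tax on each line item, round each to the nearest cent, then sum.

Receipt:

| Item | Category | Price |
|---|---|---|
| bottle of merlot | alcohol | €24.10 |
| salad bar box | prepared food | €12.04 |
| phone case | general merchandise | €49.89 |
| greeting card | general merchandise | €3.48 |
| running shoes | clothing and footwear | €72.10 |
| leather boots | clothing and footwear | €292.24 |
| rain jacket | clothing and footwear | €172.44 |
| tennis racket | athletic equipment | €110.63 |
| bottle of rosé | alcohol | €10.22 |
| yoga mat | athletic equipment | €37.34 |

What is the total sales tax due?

Bottle of merlot €24.10: alcohol → 12% → €2.89
Salad bar box €12.04: prepared food → 7% → €0.84
Phone case €49.89: general merchandise → 9.5% → €4.74
Greeting card €3.48: general merchandise → 9.5% → €0.33
Running shoes €72.10: clothing and footwear → 9.5% → €6.85
Leather boots €292.24: clothing and footwear → 9.5% + 2.25% surcharge = 11.75% → €34.34
Rain jacket €172.44: clothing and footwear → 9.5% → €16.38
Tennis racket €110.63: athletic equipment → 6.25% → €6.91
Bottle of rosé €10.22: alcohol → 12% → €1.23
Yoga mat €37.34: athletic equipment → 6.25% → €2.33
Total tax = €2.89 + €0.84 + €4.74 + €0.33 + €6.85 + €34.34 + €16.38 + €6.91 + €1.23 + €2.33 = €76.84

€76.84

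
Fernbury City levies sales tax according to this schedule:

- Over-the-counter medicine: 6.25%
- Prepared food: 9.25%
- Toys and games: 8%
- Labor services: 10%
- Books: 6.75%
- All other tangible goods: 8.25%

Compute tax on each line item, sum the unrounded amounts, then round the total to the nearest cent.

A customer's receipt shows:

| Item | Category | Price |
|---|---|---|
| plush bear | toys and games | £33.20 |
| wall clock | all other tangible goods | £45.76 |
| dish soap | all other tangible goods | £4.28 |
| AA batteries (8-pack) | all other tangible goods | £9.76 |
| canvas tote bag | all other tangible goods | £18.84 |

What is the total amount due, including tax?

£120.98

Plush bear £33.20: toys and games → 8% → £2.656
Wall clock £45.76: all other tangible goods → 8.25% → £3.7752
Dish soap £4.28: all other tangible goods → 8.25% → £0.3531
AA batteries (8-pack) £9.76: all other tangible goods → 8.25% → £0.8052
Canvas tote bag £18.84: all other tangible goods → 8.25% → £1.5543
Subtotal = £111.84; unrounded tax = £9.1438 → £9.14; total due = £120.98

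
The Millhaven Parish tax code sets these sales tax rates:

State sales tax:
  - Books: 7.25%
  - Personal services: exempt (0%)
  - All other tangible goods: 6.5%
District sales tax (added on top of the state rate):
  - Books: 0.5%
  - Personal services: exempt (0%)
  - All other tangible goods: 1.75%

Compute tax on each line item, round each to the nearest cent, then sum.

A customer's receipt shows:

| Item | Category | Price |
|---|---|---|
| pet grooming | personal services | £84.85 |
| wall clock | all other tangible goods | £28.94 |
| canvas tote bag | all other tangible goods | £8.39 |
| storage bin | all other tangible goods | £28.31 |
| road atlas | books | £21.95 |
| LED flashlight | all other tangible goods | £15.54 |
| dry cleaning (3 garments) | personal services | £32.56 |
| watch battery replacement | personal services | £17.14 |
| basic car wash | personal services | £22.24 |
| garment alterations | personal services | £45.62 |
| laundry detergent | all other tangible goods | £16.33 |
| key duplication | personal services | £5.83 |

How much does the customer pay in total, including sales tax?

Pet grooming £84.85: personal services → 0% + 0% district = 0% → £0.00
Wall clock £28.94: all other tangible goods → 6.5% + 1.75% district = 8.25% → £2.39
Canvas tote bag £8.39: all other tangible goods → 6.5% + 1.75% district = 8.25% → £0.69
Storage bin £28.31: all other tangible goods → 6.5% + 1.75% district = 8.25% → £2.34
Road atlas £21.95: books → 7.25% + 0.5% district = 7.75% → £1.70
LED flashlight £15.54: all other tangible goods → 6.5% + 1.75% district = 8.25% → £1.28
Dry cleaning (3 garments) £32.56: personal services → 0% + 0% district = 0% → £0.00
Watch battery replacement £17.14: personal services → 0% + 0% district = 0% → £0.00
Basic car wash £22.24: personal services → 0% + 0% district = 0% → £0.00
Garment alterations £45.62: personal services → 0% + 0% district = 0% → £0.00
Laundry detergent £16.33: all other tangible goods → 6.5% + 1.75% district = 8.25% → £1.35
Key duplication £5.83: personal services → 0% + 0% district = 0% → £0.00
Subtotal = £327.70; tax = £9.75; total due = £337.45

£337.45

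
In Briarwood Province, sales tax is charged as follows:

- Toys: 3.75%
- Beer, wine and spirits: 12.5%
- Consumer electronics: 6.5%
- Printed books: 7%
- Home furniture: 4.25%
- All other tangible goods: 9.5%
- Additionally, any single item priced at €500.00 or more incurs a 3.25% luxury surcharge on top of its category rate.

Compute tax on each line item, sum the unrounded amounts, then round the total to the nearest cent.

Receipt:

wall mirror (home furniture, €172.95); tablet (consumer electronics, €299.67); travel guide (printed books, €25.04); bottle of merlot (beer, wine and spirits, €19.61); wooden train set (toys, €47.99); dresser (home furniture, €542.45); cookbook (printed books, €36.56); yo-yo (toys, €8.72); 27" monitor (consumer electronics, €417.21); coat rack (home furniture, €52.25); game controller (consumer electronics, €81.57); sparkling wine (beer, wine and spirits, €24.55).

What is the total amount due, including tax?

Wall mirror €172.95: home furniture → 4.25% → €7.350375
Tablet €299.67: consumer electronics → 6.5% → €19.47855
Travel guide €25.04: printed books → 7% → €1.7528
Bottle of merlot €19.61: beer, wine and spirits → 12.5% → €2.45125
Wooden train set €47.99: toys → 3.75% → €1.799625
Dresser €542.45: home furniture → 4.25% + 3.25% surcharge = 7.5% → €40.68375
Cookbook €36.56: printed books → 7% → €2.5592
Yo-yo €8.72: toys → 3.75% → €0.327
27" monitor €417.21: consumer electronics → 6.5% → €27.11865
Coat rack €52.25: home furniture → 4.25% → €2.220625
Game controller €81.57: consumer electronics → 6.5% → €5.30205
Sparkling wine €24.55: beer, wine and spirits → 12.5% → €3.06875
Subtotal = €1728.57; unrounded tax = €114.112625 → €114.11; total due = €1842.68

€1842.68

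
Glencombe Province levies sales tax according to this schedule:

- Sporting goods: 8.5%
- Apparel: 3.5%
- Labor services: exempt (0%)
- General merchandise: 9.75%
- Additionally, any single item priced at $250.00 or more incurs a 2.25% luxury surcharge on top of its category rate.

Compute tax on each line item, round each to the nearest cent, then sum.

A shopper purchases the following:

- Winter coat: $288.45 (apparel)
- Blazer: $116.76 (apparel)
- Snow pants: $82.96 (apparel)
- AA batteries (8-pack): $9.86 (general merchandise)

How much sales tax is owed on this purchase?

$24.54

Winter coat $288.45: apparel → 3.5% + 2.25% surcharge = 5.75% → $16.59
Blazer $116.76: apparel → 3.5% → $4.09
Snow pants $82.96: apparel → 3.5% → $2.90
AA batteries (8-pack) $9.86: general merchandise → 9.75% → $0.96
Total tax = $16.59 + $4.09 + $2.90 + $0.96 = $24.54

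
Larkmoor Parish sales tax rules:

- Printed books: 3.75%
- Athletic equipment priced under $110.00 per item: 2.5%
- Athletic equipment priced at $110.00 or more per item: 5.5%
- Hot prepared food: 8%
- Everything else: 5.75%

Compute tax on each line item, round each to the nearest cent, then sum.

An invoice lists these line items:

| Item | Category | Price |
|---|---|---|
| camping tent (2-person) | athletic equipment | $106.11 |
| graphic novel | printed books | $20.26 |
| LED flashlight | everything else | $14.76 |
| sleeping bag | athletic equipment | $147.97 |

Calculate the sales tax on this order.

Camping tent (2-person) $106.11: athletic equipment, under $110.00 → 2.5% → $2.65
Graphic novel $20.26: printed books → 3.75% → $0.76
LED flashlight $14.76: everything else → 5.75% → $0.85
Sleeping bag $147.97: athletic equipment, $110.00 or more → 5.5% → $8.14
Total tax = $2.65 + $0.76 + $0.85 + $8.14 = $12.40

$12.40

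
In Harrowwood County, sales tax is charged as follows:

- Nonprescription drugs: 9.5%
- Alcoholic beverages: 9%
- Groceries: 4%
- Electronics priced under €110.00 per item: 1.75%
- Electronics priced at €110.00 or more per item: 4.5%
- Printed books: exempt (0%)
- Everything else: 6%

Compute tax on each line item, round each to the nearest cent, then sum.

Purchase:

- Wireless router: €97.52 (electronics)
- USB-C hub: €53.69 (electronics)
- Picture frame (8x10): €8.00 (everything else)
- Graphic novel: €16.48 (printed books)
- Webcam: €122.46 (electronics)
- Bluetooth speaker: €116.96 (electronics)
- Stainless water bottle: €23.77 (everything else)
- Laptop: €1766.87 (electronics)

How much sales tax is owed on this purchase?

Wireless router €97.52: electronics, under €110.00 → 1.75% → €1.71
USB-C hub €53.69: electronics, under €110.00 → 1.75% → €0.94
Picture frame (8x10) €8.00: everything else → 6% → €0.48
Graphic novel €16.48: printed books → 0% → €0.00
Webcam €122.46: electronics, €110.00 or more → 4.5% → €5.51
Bluetooth speaker €116.96: electronics, €110.00 or more → 4.5% → €5.26
Stainless water bottle €23.77: everything else → 6% → €1.43
Laptop €1766.87: electronics, €110.00 or more → 4.5% → €79.51
Total tax = €1.71 + €0.94 + €0.48 + €5.51 + €5.26 + €1.43 + €79.51 = €94.84

€94.84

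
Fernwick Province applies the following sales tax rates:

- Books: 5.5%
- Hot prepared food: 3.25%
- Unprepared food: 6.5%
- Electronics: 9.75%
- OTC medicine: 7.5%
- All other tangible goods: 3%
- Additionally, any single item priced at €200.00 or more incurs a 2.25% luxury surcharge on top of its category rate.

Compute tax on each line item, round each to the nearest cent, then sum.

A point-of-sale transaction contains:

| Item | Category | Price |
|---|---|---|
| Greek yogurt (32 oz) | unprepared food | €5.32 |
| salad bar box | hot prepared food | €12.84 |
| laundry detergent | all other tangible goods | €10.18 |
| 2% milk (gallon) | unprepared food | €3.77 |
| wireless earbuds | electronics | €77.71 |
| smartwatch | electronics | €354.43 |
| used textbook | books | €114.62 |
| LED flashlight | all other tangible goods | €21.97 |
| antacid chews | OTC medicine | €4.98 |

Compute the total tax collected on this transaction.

€58.77

Greek yogurt (32 oz) €5.32: unprepared food → 6.5% → €0.35
Salad bar box €12.84: hot prepared food → 3.25% → €0.42
Laundry detergent €10.18: all other tangible goods → 3% → €0.31
2% milk (gallon) €3.77: unprepared food → 6.5% → €0.25
Wireless earbuds €77.71: electronics → 9.75% → €7.58
Smartwatch €354.43: electronics → 9.75% + 2.25% surcharge = 12% → €42.53
Used textbook €114.62: books → 5.5% → €6.30
LED flashlight €21.97: all other tangible goods → 3% → €0.66
Antacid chews €4.98: OTC medicine → 7.5% → €0.37
Total tax = €0.35 + €0.42 + €0.31 + €0.25 + €7.58 + €42.53 + €6.30 + €0.66 + €0.37 = €58.77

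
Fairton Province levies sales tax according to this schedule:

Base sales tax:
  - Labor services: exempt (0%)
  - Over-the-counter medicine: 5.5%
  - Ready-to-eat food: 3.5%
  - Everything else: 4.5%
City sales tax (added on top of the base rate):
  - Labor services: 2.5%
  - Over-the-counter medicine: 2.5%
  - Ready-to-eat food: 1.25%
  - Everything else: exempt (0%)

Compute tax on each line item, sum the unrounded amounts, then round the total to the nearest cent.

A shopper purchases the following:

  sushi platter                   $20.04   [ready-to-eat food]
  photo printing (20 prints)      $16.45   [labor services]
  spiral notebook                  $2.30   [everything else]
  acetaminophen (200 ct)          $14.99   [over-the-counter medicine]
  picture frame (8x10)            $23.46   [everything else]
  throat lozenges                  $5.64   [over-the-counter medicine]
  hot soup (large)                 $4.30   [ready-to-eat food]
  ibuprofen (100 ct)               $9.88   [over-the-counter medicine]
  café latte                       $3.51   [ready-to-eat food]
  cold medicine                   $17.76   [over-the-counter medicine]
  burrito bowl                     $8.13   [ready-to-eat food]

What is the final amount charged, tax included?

$133.60

Sushi platter $20.04: ready-to-eat food → 3.5% + 1.25% city = 4.75% → $0.9519
Photo printing (20 prints) $16.45: labor services → 0% + 2.5% city = 2.5% → $0.41125
Spiral notebook $2.30: everything else → 4.5% + 0% city = 4.5% → $0.1035
Acetaminophen (200 ct) $14.99: over-the-counter medicine → 5.5% + 2.5% city = 8% → $1.1992
Picture frame (8x10) $23.46: everything else → 4.5% + 0% city = 4.5% → $1.0557
Throat lozenges $5.64: over-the-counter medicine → 5.5% + 2.5% city = 8% → $0.4512
Hot soup (large) $4.30: ready-to-eat food → 3.5% + 1.25% city = 4.75% → $0.20425
Ibuprofen (100 ct) $9.88: over-the-counter medicine → 5.5% + 2.5% city = 8% → $0.7904
Café latte $3.51: ready-to-eat food → 3.5% + 1.25% city = 4.75% → $0.166725
Cold medicine $17.76: over-the-counter medicine → 5.5% + 2.5% city = 8% → $1.4208
Burrito bowl $8.13: ready-to-eat food → 3.5% + 1.25% city = 4.75% → $0.386175
Subtotal = $126.46; unrounded tax = $7.1411 → $7.14; total due = $133.60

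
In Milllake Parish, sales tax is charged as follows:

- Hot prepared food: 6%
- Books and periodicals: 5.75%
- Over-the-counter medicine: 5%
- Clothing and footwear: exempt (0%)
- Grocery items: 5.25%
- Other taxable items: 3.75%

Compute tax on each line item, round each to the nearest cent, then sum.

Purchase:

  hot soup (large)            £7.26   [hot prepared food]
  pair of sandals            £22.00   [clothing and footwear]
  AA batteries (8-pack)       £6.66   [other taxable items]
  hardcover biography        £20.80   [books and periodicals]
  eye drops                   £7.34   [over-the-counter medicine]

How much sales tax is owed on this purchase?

Hot soup (large) £7.26: hot prepared food → 6% → £0.44
Pair of sandals £22.00: clothing and footwear → 0% → £0.00
AA batteries (8-pack) £6.66: other taxable items → 3.75% → £0.25
Hardcover biography £20.80: books and periodicals → 5.75% → £1.20
Eye drops £7.34: over-the-counter medicine → 5% → £0.37
Total tax = £0.44 + £0.25 + £1.20 + £0.37 = £2.26

£2.26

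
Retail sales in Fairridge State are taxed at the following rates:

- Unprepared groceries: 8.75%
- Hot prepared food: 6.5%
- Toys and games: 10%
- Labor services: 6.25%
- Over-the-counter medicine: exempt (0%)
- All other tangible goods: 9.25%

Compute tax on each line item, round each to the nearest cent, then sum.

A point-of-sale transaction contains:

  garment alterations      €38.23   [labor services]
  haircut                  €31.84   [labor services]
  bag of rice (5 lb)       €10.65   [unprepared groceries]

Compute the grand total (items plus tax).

Garment alterations €38.23: labor services → 6.25% → €2.39
Haircut €31.84: labor services → 6.25% → €1.99
Bag of rice (5 lb) €10.65: unprepared groceries → 8.75% → €0.93
Subtotal = €80.72; tax = €5.31; total due = €86.03

€86.03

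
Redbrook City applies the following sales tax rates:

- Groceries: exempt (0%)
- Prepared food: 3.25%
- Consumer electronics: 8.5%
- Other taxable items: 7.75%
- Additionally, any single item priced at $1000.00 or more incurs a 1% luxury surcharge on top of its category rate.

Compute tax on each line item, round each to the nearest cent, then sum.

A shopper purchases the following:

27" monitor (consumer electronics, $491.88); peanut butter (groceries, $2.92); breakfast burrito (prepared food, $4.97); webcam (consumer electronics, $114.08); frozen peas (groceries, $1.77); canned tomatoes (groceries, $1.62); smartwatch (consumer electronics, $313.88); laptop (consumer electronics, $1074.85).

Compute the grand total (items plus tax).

$2186.43

27" monitor $491.88: consumer electronics → 8.5% → $41.81
Peanut butter $2.92: groceries → 0% → $0.00
Breakfast burrito $4.97: prepared food → 3.25% → $0.16
Webcam $114.08: consumer electronics → 8.5% → $9.70
Frozen peas $1.77: groceries → 0% → $0.00
Canned tomatoes $1.62: groceries → 0% → $0.00
Smartwatch $313.88: consumer electronics → 8.5% → $26.68
Laptop $1074.85: consumer electronics → 8.5% + 1% surcharge = 9.5% → $102.11
Subtotal = $2005.97; tax = $180.46; total due = $2186.43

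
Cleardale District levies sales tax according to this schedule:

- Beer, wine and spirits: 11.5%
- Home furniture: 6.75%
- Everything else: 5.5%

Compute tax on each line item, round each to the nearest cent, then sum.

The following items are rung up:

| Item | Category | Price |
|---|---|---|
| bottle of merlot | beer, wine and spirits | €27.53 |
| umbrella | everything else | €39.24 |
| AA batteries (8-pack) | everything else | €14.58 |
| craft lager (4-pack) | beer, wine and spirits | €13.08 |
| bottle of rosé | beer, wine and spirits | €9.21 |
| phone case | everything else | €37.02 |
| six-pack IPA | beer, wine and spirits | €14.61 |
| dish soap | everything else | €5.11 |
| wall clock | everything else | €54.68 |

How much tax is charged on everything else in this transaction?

Umbrella €39.24: everything else → 5.5% → €2.16
AA batteries (8-pack) €14.58: everything else → 5.5% → €0.80
Phone case €37.02: everything else → 5.5% → €2.04
Dish soap €5.11: everything else → 5.5% → €0.28
Wall clock €54.68: everything else → 5.5% → €3.01
Tax on everything else = €2.16 + €0.80 + €2.04 + €0.28 + €3.01 = €8.29

€8.29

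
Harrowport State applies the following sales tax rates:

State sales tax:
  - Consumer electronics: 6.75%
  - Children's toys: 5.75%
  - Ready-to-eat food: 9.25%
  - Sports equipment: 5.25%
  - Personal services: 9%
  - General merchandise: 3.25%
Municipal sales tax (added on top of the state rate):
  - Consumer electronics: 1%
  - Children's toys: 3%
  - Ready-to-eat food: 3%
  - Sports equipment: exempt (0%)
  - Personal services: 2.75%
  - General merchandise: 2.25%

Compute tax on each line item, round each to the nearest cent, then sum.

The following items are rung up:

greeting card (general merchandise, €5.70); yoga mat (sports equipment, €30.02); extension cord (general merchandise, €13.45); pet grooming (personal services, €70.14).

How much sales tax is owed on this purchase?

Greeting card €5.70: general merchandise → 3.25% + 2.25% municipal = 5.5% → €0.31
Yoga mat €30.02: sports equipment → 5.25% + 0% municipal = 5.25% → €1.58
Extension cord €13.45: general merchandise → 3.25% + 2.25% municipal = 5.5% → €0.74
Pet grooming €70.14: personal services → 9% + 2.75% municipal = 11.75% → €8.24
Total tax = €0.31 + €1.58 + €0.74 + €8.24 = €10.87

€10.87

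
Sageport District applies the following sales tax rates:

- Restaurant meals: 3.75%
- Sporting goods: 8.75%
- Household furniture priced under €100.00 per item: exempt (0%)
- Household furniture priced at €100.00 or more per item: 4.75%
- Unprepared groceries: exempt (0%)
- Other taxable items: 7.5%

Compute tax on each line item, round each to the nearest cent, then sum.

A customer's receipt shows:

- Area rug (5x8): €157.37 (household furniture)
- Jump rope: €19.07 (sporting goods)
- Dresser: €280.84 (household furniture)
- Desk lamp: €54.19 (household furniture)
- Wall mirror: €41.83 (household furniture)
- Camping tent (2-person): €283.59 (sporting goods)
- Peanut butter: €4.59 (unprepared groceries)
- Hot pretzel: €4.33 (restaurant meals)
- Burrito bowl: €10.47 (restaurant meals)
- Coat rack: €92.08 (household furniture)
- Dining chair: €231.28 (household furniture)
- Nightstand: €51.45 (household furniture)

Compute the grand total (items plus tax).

Area rug (5x8) €157.37: household furniture, €100.00 or more → 4.75% → €7.48
Jump rope €19.07: sporting goods → 8.75% → €1.67
Dresser €280.84: household furniture, €100.00 or more → 4.75% → €13.34
Desk lamp €54.19: household furniture, under €100.00 → 0% → €0.00
Wall mirror €41.83: household furniture, under €100.00 → 0% → €0.00
Camping tent (2-person) €283.59: sporting goods → 8.75% → €24.81
Peanut butter €4.59: unprepared groceries → 0% → €0.00
Hot pretzel €4.33: restaurant meals → 3.75% → €0.16
Burrito bowl €10.47: restaurant meals → 3.75% → €0.39
Coat rack €92.08: household furniture, under €100.00 → 0% → €0.00
Dining chair €231.28: household furniture, €100.00 or more → 4.75% → €10.99
Nightstand €51.45: household furniture, under €100.00 → 0% → €0.00
Subtotal = €1231.09; tax = €58.84; total due = €1289.93

€1289.93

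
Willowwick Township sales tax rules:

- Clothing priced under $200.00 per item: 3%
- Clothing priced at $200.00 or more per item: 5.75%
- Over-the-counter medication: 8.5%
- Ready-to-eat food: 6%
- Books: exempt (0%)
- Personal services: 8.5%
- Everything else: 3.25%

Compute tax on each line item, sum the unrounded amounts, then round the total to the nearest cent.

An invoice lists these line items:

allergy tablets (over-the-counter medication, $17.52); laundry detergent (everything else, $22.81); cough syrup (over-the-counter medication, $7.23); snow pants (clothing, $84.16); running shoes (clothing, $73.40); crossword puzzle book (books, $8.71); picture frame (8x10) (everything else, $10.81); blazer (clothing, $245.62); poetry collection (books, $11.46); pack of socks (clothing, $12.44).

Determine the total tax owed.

Allergy tablets $17.52: over-the-counter medication → 8.5% → $1.4892
Laundry detergent $22.81: everything else → 3.25% → $0.741325
Cough syrup $7.23: over-the-counter medication → 8.5% → $0.61455
Snow pants $84.16: clothing, under $200.00 → 3% → $2.5248
Running shoes $73.40: clothing, under $200.00 → 3% → $2.202
Crossword puzzle book $8.71: books → 0% → $0.00
Picture frame (8x10) $10.81: everything else → 3.25% → $0.351325
Blazer $245.62: clothing, $200.00 or more → 5.75% → $14.12315
Poetry collection $11.46: books → 0% → $0.00
Pack of socks $12.44: clothing, under $200.00 → 3% → $0.3732
Unrounded tax sum = $22.41955 → $22.42

$22.42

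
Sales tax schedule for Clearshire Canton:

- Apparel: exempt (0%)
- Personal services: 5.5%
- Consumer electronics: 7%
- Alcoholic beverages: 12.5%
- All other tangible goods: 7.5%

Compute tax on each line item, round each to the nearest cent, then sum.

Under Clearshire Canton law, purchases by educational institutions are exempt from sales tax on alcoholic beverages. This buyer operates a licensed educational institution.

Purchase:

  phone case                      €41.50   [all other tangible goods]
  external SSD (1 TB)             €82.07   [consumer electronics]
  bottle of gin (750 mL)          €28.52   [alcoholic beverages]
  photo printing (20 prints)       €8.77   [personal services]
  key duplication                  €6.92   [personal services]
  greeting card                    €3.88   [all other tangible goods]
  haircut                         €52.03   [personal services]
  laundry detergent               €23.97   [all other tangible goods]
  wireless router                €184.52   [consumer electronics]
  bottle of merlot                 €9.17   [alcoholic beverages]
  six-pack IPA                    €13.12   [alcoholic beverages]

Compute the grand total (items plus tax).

Phone case €41.50: all other tangible goods → 7.5% → €3.11
External SSD (1 TB) €82.07: consumer electronics → 7% → €5.74
Bottle of gin (750 mL) €28.52: alcoholic beverages, buyer-exempt → 0% → €0.00
Photo printing (20 prints) €8.77: personal services → 5.5% → €0.48
Key duplication €6.92: personal services → 5.5% → €0.38
Greeting card €3.88: all other tangible goods → 7.5% → €0.29
Haircut €52.03: personal services → 5.5% → €2.86
Laundry detergent €23.97: all other tangible goods → 7.5% → €1.80
Wireless router €184.52: consumer electronics → 7% → €12.92
Bottle of merlot €9.17: alcoholic beverages, buyer-exempt → 0% → €0.00
Six-pack IPA €13.12: alcoholic beverages, buyer-exempt → 0% → €0.00
Subtotal = €454.47; tax = €27.58; total due = €482.05

€482.05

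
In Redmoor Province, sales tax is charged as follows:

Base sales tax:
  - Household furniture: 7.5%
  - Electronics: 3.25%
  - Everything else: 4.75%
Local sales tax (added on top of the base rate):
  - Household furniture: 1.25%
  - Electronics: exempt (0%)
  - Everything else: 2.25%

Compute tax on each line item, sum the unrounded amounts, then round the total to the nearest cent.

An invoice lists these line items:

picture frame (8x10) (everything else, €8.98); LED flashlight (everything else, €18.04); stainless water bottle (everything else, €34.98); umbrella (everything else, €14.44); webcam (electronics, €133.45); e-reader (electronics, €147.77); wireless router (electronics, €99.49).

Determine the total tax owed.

Picture frame (8x10) €8.98: everything else → 4.75% + 2.25% local = 7% → €0.6286
LED flashlight €18.04: everything else → 4.75% + 2.25% local = 7% → €1.2628
Stainless water bottle €34.98: everything else → 4.75% + 2.25% local = 7% → €2.4486
Umbrella €14.44: everything else → 4.75% + 2.25% local = 7% → €1.0108
Webcam €133.45: electronics → 3.25% + 0% local = 3.25% → €4.337125
E-reader €147.77: electronics → 3.25% + 0% local = 3.25% → €4.802525
Wireless router €99.49: electronics → 3.25% + 0% local = 3.25% → €3.233425
Unrounded tax sum = €17.723875 → €17.72

€17.72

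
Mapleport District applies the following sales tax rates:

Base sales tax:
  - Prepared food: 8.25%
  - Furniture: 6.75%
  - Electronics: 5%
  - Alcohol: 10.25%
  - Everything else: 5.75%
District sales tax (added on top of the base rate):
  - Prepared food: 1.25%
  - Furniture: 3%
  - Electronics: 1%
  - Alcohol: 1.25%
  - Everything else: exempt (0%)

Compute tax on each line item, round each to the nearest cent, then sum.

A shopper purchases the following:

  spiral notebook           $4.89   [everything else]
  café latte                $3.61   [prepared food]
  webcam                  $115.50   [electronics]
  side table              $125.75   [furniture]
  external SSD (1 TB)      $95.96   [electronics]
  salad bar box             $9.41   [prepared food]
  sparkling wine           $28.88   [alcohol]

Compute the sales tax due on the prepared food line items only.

$1.23

Café latte $3.61: prepared food → 8.25% + 1.25% district = 9.5% → $0.34
Salad bar box $9.41: prepared food → 8.25% + 1.25% district = 9.5% → $0.89
Tax on prepared food = $0.34 + $0.89 = $1.23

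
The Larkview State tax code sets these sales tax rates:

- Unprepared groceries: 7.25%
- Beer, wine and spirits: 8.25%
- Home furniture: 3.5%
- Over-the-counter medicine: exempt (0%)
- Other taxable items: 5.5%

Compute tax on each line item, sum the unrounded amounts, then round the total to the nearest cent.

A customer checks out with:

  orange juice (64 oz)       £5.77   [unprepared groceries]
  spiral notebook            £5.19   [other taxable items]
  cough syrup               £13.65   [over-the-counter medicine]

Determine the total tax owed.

Orange juice (64 oz) £5.77: unprepared groceries → 7.25% → £0.418325
Spiral notebook £5.19: other taxable items → 5.5% → £0.28545
Cough syrup £13.65: over-the-counter medicine → 0% → £0.00
Unrounded tax sum = £0.703775 → £0.70

£0.70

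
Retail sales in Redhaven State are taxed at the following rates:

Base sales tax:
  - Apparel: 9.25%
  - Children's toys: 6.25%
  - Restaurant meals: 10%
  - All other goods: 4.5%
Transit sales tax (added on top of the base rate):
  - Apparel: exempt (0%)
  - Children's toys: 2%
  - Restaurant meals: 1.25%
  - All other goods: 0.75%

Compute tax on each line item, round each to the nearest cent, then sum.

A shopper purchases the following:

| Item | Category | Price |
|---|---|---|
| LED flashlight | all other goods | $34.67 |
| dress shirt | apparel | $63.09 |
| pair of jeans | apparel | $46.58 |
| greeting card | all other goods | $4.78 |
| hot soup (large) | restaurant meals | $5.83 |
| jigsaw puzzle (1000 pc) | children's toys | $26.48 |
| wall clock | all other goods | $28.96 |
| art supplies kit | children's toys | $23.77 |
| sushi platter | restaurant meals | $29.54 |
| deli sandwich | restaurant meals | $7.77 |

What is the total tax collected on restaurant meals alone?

Hot soup (large) $5.83: restaurant meals → 10% + 1.25% transit = 11.25% → $0.66
Sushi platter $29.54: restaurant meals → 10% + 1.25% transit = 11.25% → $3.32
Deli sandwich $7.77: restaurant meals → 10% + 1.25% transit = 11.25% → $0.87
Tax on restaurant meals = $0.66 + $3.32 + $0.87 = $4.85

$4.85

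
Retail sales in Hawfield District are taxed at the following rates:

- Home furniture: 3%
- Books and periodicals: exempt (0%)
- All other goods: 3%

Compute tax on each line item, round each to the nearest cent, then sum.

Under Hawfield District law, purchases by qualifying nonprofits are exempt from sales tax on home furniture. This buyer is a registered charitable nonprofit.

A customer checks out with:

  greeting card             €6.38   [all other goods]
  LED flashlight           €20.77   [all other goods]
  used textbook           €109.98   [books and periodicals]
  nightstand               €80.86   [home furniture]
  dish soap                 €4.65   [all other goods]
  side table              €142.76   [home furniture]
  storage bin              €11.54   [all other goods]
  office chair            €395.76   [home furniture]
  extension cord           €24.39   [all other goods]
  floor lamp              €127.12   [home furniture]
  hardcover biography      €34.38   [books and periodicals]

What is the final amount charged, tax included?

Greeting card €6.38: all other goods → 3% → €0.19
LED flashlight €20.77: all other goods → 3% → €0.62
Used textbook €109.98: books and periodicals → 0% → €0.00
Nightstand €80.86: home furniture, buyer-exempt → 0% → €0.00
Dish soap €4.65: all other goods → 3% → €0.14
Side table €142.76: home furniture, buyer-exempt → 0% → €0.00
Storage bin €11.54: all other goods → 3% → €0.35
Office chair €395.76: home furniture, buyer-exempt → 0% → €0.00
Extension cord €24.39: all other goods → 3% → €0.73
Floor lamp €127.12: home furniture, buyer-exempt → 0% → €0.00
Hardcover biography €34.38: books and periodicals → 0% → €0.00
Subtotal = €958.59; tax = €2.03; total due = €960.62

€960.62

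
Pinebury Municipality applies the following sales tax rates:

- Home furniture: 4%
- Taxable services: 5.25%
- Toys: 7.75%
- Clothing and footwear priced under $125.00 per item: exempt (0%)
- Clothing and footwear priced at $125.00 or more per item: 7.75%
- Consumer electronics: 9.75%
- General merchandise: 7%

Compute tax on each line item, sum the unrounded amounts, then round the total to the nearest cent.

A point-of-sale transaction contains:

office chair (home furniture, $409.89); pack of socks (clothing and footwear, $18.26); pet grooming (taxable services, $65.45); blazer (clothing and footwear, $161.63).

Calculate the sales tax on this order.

Office chair $409.89: home furniture → 4% → $16.3956
Pack of socks $18.26: clothing and footwear, under $125.00 → 0% → $0.00
Pet grooming $65.45: taxable services → 5.25% → $3.436125
Blazer $161.63: clothing and footwear, $125.00 or more → 7.75% → $12.526325
Unrounded tax sum = $32.35805 → $32.36

$32.36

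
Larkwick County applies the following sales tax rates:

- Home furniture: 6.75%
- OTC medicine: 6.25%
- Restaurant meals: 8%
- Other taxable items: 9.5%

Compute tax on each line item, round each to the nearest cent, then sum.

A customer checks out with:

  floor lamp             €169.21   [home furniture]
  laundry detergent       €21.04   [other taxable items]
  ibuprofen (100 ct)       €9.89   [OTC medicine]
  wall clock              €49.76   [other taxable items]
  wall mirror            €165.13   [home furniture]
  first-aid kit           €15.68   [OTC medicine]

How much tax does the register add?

€30.90

Floor lamp €169.21: home furniture → 6.75% → €11.42
Laundry detergent €21.04: other taxable items → 9.5% → €2.00
Ibuprofen (100 ct) €9.89: OTC medicine → 6.25% → €0.62
Wall clock €49.76: other taxable items → 9.5% → €4.73
Wall mirror €165.13: home furniture → 6.75% → €11.15
First-aid kit €15.68: OTC medicine → 6.25% → €0.98
Total tax = €11.42 + €2.00 + €0.62 + €4.73 + €11.15 + €0.98 = €30.90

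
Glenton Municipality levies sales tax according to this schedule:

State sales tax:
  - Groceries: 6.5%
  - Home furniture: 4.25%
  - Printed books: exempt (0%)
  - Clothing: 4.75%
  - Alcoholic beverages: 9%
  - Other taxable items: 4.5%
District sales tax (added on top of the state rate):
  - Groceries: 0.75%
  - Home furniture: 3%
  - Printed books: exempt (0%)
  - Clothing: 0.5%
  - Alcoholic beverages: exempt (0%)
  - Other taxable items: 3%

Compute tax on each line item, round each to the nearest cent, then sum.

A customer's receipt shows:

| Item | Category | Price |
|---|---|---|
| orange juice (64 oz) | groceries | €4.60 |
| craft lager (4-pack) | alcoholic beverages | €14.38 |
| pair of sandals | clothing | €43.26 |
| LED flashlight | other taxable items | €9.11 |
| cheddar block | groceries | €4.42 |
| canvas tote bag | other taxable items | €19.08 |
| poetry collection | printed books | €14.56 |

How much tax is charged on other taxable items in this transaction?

LED flashlight €9.11: other taxable items → 4.5% + 3% district = 7.5% → €0.68
Canvas tote bag €19.08: other taxable items → 4.5% + 3% district = 7.5% → €1.43
Tax on other taxable items = €0.68 + €1.43 = €2.11

€2.11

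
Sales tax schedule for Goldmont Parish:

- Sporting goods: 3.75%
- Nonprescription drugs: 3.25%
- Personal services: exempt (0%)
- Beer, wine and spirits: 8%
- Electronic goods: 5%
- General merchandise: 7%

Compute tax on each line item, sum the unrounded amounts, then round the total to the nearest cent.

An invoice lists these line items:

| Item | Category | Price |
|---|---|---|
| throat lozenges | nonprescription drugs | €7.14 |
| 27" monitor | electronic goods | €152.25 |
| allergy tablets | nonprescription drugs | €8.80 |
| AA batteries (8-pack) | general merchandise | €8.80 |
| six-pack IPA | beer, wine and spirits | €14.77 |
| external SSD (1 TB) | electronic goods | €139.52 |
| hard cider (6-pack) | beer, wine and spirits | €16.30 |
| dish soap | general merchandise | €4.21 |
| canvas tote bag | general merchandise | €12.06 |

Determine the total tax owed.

€19.35

Throat lozenges €7.14: nonprescription drugs → 3.25% → €0.23205
27" monitor €152.25: electronic goods → 5% → €7.6125
Allergy tablets €8.80: nonprescription drugs → 3.25% → €0.286
AA batteries (8-pack) €8.80: general merchandise → 7% → €0.616
Six-pack IPA €14.77: beer, wine and spirits → 8% → €1.1816
External SSD (1 TB) €139.52: electronic goods → 5% → €6.976
Hard cider (6-pack) €16.30: beer, wine and spirits → 8% → €1.304
Dish soap €4.21: general merchandise → 7% → €0.2947
Canvas tote bag €12.06: general merchandise → 7% → €0.8442
Unrounded tax sum = €19.34705 → €19.35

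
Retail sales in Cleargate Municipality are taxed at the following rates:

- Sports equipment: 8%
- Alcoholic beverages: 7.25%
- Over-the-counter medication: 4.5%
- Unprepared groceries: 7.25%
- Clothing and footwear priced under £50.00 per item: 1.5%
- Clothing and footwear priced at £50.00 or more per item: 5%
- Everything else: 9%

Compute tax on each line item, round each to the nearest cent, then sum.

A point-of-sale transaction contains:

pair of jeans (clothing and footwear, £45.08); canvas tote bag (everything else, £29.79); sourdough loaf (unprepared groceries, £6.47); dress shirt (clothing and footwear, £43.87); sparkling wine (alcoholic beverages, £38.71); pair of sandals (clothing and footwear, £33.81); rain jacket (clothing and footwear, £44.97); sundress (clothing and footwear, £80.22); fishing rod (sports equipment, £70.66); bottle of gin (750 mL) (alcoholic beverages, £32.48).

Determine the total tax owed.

Pair of jeans £45.08: clothing and footwear, under £50.00 → 1.5% → £0.68
Canvas tote bag £29.79: everything else → 9% → £2.68
Sourdough loaf £6.47: unprepared groceries → 7.25% → £0.47
Dress shirt £43.87: clothing and footwear, under £50.00 → 1.5% → £0.66
Sparkling wine £38.71: alcoholic beverages → 7.25% → £2.81
Pair of sandals £33.81: clothing and footwear, under £50.00 → 1.5% → £0.51
Rain jacket £44.97: clothing and footwear, under £50.00 → 1.5% → £0.67
Sundress £80.22: clothing and footwear, £50.00 or more → 5% → £4.01
Fishing rod £70.66: sports equipment → 8% → £5.65
Bottle of gin (750 mL) £32.48: alcoholic beverages → 7.25% → £2.35
Total tax = £0.68 + £2.68 + £0.47 + £0.66 + £2.81 + £0.51 + £0.67 + £4.01 + £5.65 + £2.35 = £20.49

£20.49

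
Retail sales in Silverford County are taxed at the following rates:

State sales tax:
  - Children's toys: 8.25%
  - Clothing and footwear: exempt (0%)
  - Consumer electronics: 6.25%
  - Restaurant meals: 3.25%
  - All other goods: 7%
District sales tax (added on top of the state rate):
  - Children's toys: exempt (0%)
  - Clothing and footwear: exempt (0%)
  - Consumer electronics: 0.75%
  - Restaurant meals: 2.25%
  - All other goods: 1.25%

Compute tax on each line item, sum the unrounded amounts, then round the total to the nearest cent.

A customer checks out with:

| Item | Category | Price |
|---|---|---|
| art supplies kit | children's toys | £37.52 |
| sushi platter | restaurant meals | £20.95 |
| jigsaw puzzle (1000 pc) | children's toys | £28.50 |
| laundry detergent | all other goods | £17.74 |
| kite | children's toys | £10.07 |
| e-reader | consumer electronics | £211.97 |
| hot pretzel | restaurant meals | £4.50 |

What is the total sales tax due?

Art supplies kit £37.52: children's toys → 8.25% + 0% district = 8.25% → £3.0954
Sushi platter £20.95: restaurant meals → 3.25% + 2.25% district = 5.5% → £1.15225
Jigsaw puzzle (1000 pc) £28.50: children's toys → 8.25% + 0% district = 8.25% → £2.35125
Laundry detergent £17.74: all other goods → 7% + 1.25% district = 8.25% → £1.46355
Kite £10.07: children's toys → 8.25% + 0% district = 8.25% → £0.830775
E-reader £211.97: consumer electronics → 6.25% + 0.75% district = 7% → £14.8379
Hot pretzel £4.50: restaurant meals → 3.25% + 2.25% district = 5.5% → £0.2475
Unrounded tax sum = £23.978625 → £23.98

£23.98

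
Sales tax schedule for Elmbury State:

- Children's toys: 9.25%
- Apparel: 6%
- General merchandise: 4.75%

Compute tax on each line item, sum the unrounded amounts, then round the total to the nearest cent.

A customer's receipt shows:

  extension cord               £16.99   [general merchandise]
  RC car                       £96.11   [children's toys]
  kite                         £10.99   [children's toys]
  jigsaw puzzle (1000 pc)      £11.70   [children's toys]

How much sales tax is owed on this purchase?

£11.80

Extension cord £16.99: general merchandise → 4.75% → £0.807025
RC car £96.11: children's toys → 9.25% → £8.890175
Kite £10.99: children's toys → 9.25% → £1.016575
Jigsaw puzzle (1000 pc) £11.70: children's toys → 9.25% → £1.08225
Unrounded tax sum = £11.796025 → £11.80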